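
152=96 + 56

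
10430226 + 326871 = 10757097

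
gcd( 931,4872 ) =7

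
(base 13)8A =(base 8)162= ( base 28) 42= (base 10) 114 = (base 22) 54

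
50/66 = 25/33 = 0.76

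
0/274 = 0 = 0.00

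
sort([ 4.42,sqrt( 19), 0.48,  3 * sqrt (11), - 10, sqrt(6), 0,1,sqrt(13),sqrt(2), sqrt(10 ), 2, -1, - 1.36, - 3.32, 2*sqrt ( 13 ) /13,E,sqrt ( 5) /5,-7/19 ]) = [ - 10, - 3.32,-1.36, - 1, - 7/19, 0 , sqrt(5) /5,  0.48, 2 * sqrt(13 ) /13,1,sqrt(2 ), 2, sqrt(6), E, sqrt( 10),sqrt(13), sqrt( 19 ),4.42 , 3*sqrt(11) ] 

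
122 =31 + 91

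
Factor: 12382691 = 12382691^1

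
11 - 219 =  - 208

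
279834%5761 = 3306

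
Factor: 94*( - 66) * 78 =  - 483912 = - 2^3*3^2 * 11^1*13^1 * 47^1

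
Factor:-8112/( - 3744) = 2^( - 1)*3^( - 1)*13^1 = 13/6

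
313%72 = 25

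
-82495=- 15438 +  - 67057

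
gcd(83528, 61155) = 1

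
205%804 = 205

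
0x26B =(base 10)619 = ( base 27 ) MP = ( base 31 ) JU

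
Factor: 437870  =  2^1*5^1*43787^1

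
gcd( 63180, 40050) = 90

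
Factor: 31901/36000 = 2^( - 5)*3^( - 2)*5^( - 3)*19^1*23^1 * 73^1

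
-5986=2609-8595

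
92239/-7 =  - 13177 + 0/1 = -13177.00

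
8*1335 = 10680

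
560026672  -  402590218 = 157436454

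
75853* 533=40429649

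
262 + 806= 1068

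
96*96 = 9216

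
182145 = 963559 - 781414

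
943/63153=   943/63153  =  0.01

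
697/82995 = 697/82995 =0.01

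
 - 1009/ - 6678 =1009/6678  =  0.15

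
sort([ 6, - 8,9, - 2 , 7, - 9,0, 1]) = [ - 9,-8, - 2,0,1,6 , 7,9]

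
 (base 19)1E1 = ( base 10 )628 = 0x274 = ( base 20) 1b8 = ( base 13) 394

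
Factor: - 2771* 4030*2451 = -2^1  *  3^1* 5^1 * 13^1*17^1*19^1*31^1*  43^1*163^1 = -27370635630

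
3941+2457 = 6398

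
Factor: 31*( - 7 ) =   -  217 = - 7^1*31^1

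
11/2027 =11/2027=0.01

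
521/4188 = 521/4188= 0.12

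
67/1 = 67 = 67.00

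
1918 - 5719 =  -3801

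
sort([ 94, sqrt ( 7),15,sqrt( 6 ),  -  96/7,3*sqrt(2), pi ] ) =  [ - 96/7,sqrt( 6),sqrt(7 ) , pi,3*sqrt( 2 ), 15,  94 ] 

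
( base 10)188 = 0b10111100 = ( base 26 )76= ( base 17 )b1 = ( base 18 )A8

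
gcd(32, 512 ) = 32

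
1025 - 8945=-7920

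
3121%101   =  91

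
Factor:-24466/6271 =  - 2^1*13^1 * 941^1*6271^(-1)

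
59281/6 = 59281/6 = 9880.17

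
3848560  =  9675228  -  5826668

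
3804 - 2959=845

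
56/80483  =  56/80483 = 0.00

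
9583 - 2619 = 6964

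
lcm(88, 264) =264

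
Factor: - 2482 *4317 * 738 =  - 7907517972= - 2^2*3^3*17^1 * 41^1*73^1*1439^1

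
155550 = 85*1830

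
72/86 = 36/43  =  0.84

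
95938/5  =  19187 + 3/5 = 19187.60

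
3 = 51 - 48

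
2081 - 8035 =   -  5954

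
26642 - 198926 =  - 172284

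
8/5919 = 8/5919=0.00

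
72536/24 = 9067/3 = 3022.33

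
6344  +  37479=43823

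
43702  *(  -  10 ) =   -  437020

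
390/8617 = 390/8617 = 0.05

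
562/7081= 562/7081= 0.08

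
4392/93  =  47 + 7/31 = 47.23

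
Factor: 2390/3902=5^1*239^1*1951^( - 1) = 1195/1951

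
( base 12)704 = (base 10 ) 1012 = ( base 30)13m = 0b1111110100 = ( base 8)1764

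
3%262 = 3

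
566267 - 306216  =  260051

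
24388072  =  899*27128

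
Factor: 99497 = 99497^1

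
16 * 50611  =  809776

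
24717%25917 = 24717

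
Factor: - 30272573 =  - 1181^1 * 25633^1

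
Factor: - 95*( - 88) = 2^3*5^1* 11^1*19^1  =  8360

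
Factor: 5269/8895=3^( - 1 )*5^( - 1) * 11^1*479^1*593^(-1)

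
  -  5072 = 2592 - 7664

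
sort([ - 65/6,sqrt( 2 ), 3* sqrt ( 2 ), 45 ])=[ - 65/6,sqrt( 2),3*sqrt( 2), 45]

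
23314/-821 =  - 29 + 495/821 = -  28.40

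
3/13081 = 3/13081=0.00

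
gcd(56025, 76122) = 9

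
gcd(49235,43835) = 5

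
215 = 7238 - 7023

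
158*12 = 1896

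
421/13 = 421/13=32.38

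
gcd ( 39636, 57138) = 6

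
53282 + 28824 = 82106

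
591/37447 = 591/37447 = 0.02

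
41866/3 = 41866/3  =  13955.33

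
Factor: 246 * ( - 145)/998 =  - 3^1*5^1*29^1*41^1*499^( - 1) = - 17835/499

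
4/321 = 4/321=0.01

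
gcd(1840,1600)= 80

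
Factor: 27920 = 2^4 * 5^1*349^1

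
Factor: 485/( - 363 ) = - 3^(- 1)*5^1*11^( - 2)*97^1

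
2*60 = 120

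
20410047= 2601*7847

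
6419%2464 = 1491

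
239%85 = 69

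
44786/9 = 44786/9 =4976.22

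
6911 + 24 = 6935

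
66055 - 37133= 28922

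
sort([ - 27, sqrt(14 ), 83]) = [ - 27,sqrt( 14 ), 83] 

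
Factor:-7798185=-3^2*5^1 * 173293^1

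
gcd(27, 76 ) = 1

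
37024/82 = 18512/41= 451.51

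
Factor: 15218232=2^3* 3^1*263^1*2411^1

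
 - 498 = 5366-5864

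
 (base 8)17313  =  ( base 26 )bh5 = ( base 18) 165H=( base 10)7883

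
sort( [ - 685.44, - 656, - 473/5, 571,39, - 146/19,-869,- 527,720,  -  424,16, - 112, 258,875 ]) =[ - 869, - 685.44, - 656,-527, - 424,-112, - 473/5, -146/19 , 16, 39, 258, 571,720 , 875]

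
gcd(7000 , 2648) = 8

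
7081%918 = 655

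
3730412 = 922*4046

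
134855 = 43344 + 91511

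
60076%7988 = 4160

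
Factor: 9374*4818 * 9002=2^3*3^1 * 7^1 * 11^1*43^1 * 73^1*109^1*643^1 = 406565715864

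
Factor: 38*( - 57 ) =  - 2^1 * 3^1*19^2 = - 2166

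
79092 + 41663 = 120755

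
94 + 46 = 140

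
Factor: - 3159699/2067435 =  - 1053233/689145 = - 3^(  -  1)  *  5^( - 1)*45943^(  -  1 )*1053233^1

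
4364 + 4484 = 8848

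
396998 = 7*56714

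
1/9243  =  1/9243 = 0.00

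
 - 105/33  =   -35/11 =- 3.18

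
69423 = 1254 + 68169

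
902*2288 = 2063776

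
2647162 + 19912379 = 22559541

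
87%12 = 3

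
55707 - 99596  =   - 43889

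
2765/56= 395/8 = 49.38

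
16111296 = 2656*6066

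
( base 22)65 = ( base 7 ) 254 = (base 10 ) 137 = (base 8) 211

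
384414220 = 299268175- - 85146045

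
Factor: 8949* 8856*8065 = 2^3*3^4 * 5^1*19^1*41^1*157^1* 1613^1 = 639170154360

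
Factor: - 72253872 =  - 2^4*3^2* 67^1*7489^1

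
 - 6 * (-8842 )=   53052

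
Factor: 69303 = 3^1 *13^1 * 1777^1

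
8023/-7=-1147 + 6/7 = - 1146.14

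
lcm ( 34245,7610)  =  68490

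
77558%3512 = 294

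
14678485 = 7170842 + 7507643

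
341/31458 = 341/31458 =0.01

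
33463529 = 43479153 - 10015624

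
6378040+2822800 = 9200840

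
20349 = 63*323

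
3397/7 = 3397/7 = 485.29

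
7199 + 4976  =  12175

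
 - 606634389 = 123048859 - 729683248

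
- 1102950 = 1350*( - 817)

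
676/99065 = 676/99065  =  0.01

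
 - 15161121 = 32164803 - 47325924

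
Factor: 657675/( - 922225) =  - 711/997 = - 3^2*79^1 * 997^( - 1 ) 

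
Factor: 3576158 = 2^1 *227^1*7877^1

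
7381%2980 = 1421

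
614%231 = 152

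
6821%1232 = 661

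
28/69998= 14/34999 = 0.00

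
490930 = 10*49093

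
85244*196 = 16707824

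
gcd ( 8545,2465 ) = 5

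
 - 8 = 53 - 61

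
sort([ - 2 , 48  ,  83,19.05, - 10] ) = [ - 10, - 2,19.05,48,  83]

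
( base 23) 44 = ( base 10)96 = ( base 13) 75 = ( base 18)56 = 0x60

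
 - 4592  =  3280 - 7872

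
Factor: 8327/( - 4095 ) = - 3^( - 2)*5^ ( - 1)*7^(-1)*11^1 * 13^(-1)*757^1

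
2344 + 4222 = 6566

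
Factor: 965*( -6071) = -5^1*13^1*193^1*467^1 = - 5858515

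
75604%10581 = 1537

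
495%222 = 51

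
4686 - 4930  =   - 244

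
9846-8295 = 1551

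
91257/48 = 30419/16  =  1901.19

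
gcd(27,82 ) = 1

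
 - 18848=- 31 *608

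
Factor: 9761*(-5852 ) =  - 57121372 = -2^2 * 7^1*11^1* 19^1*43^1*227^1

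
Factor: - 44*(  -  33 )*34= 2^3*3^1*11^2*17^1 = 49368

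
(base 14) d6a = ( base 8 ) 5122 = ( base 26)3ng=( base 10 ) 2642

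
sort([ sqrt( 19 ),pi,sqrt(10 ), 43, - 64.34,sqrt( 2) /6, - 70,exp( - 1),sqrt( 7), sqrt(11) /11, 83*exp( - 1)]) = [ - 70, - 64.34,sqrt(2)/6,sqrt(11 )/11,exp( - 1 ),sqrt( 7 ),pi,sqrt( 10 ),sqrt( 19 ), 83*exp( -1 ), 43]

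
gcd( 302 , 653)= 1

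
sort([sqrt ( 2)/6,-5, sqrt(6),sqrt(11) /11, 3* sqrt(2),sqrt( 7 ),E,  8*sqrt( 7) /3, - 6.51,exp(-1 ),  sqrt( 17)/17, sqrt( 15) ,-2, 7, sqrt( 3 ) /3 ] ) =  [ - 6.51, - 5, - 2, sqrt( 2 )/6,sqrt ( 17)/17,sqrt(11)/11,exp ( - 1),sqrt (3)/3,sqrt( 6 ), sqrt( 7 ) , E,sqrt( 15) , 3 * sqrt( 2),  7,8*sqrt( 7)/3] 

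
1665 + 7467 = 9132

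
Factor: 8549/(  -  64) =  - 2^( - 6)*83^1 *103^1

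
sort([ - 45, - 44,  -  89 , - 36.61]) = [ - 89,  -  45, - 44, - 36.61]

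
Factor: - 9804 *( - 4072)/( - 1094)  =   - 2^4*3^1*19^1*43^1 * 509^1*547^( - 1) = - 19960944/547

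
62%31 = 0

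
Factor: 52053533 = 7^2*83^1*12799^1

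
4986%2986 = 2000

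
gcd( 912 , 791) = 1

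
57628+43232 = 100860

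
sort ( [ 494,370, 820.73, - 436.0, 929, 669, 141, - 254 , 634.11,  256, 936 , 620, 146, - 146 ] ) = [ - 436.0, - 254, - 146, 141,146,  256, 370, 494,620,634.11,669,820.73, 929, 936 ] 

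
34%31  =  3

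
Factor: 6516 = 2^2*3^2*181^1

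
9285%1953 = 1473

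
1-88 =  - 87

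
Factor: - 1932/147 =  - 2^2*7^( - 1)*23^1 = - 92/7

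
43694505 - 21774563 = 21919942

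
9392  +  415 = 9807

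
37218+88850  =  126068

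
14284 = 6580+7704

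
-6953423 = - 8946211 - -1992788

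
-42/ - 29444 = 21/14722 = 0.00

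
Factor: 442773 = 3^3*23^2*31^1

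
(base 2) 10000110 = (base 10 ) 134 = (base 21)68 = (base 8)206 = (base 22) 62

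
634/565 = 1 + 69/565 =1.12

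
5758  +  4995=10753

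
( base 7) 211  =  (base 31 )3d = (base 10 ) 106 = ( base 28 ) 3M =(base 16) 6A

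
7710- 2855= 4855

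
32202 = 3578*9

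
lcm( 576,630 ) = 20160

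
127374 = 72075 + 55299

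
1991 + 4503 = 6494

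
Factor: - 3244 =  - 2^2*811^1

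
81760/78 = 1048 + 8/39 = 1048.21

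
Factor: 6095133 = 3^2*11^2*29^1*193^1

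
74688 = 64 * 1167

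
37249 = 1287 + 35962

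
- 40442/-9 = 4493 + 5/9=4493.56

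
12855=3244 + 9611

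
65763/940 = 65763/940= 69.96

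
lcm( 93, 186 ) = 186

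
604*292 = 176368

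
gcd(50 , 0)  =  50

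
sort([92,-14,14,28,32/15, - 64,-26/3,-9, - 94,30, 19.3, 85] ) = [-94, - 64, - 14,-9, - 26/3, 32/15,  14,19.3, 28,  30, 85,92] 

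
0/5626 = 0 = 0.00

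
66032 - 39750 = 26282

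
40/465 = 8/93 = 0.09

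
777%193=5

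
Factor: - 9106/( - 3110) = 4553/1555 = 5^ (-1)* 29^1*157^1*311^(- 1)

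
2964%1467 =30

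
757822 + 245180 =1003002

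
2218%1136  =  1082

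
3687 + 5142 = 8829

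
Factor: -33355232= -2^5*53^1*71^1*277^1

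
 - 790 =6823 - 7613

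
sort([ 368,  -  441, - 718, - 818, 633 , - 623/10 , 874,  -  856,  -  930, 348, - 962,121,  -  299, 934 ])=[-962, - 930,-856,  -  818 ,-718, - 441, - 299 , - 623/10,121,348,368, 633,874, 934] 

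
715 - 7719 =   -  7004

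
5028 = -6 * ( - 838)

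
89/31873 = 89/31873=0.00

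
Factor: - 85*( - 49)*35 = 145775 = 5^2*7^3*17^1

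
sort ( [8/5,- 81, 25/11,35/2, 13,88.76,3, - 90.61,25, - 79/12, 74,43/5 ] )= [ - 90.61, - 81, - 79/12,8/5,25/11,3,43/5,13,  35/2,25, 74,88.76]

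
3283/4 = 820 + 3/4 = 820.75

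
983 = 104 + 879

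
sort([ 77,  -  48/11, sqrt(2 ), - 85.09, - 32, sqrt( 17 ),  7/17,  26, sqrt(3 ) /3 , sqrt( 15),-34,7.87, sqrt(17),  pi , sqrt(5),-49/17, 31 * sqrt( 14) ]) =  [-85.09, - 34, - 32,-48/11,- 49/17, 7/17,  sqrt(3)/3,sqrt (2 ),sqrt ( 5 )  ,  pi, sqrt(15 ), sqrt(17 ) , sqrt( 17 ),7.87,26, 77, 31 * sqrt (14) ]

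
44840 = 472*95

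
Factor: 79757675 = 5^2*23^1 * 59^1 * 2351^1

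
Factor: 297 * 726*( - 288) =-62099136 = -  2^6*3^6*11^3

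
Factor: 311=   311^1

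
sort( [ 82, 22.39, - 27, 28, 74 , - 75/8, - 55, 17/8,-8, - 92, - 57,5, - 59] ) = [ - 92, - 59, - 57, - 55, - 27, - 75/8, - 8,  17/8,5, 22.39, 28,74  ,  82 ] 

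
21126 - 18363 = 2763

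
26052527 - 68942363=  - 42889836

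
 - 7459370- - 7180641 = - 278729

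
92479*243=22472397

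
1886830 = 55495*34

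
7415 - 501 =6914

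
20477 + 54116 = 74593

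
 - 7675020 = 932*(-8235)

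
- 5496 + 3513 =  - 1983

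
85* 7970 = 677450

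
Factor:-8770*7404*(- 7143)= 463816990440 = 2^3 * 3^2*5^1 * 617^1*877^1 * 2381^1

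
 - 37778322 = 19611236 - 57389558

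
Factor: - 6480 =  - 2^4*3^4*5^1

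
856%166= 26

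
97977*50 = 4898850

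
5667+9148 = 14815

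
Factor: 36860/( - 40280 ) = -2^( - 1 ) * 53^(-1 )*97^1=- 97/106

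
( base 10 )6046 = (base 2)1011110011110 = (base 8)13636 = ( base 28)7JQ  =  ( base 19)ge4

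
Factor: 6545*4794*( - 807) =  - 2^1 * 3^2 * 5^1 * 7^1*11^1*17^2*47^1*269^1 = - 25321021110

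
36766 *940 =34560040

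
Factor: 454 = 2^1*227^1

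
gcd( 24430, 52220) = 70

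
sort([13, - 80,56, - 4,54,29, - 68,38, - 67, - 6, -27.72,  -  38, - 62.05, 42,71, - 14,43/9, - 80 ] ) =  [ - 80,-80, - 68 ,  -  67, - 62.05, - 38, - 27.72, - 14, - 6, - 4 , 43/9,13, 29, 38,42,54,56, 71]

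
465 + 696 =1161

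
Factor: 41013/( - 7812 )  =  -2^(-2)*3^1 * 7^1 = -21/4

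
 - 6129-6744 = -12873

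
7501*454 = 3405454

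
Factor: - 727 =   -  727^1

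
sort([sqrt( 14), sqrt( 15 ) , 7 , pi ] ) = [pi, sqrt( 14), sqrt (15 ),  7]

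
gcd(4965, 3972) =993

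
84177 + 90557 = 174734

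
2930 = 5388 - 2458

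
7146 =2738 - -4408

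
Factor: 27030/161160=2^( - 2 ) * 53^1*79^( - 1 ) = 53/316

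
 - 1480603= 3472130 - 4952733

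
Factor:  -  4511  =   - 13^1 * 347^1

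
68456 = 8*8557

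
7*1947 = 13629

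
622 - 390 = 232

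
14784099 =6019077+8765022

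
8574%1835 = 1234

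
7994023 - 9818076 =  - 1824053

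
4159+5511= 9670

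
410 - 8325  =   - 7915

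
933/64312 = 933/64312 = 0.01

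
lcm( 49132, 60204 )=4274484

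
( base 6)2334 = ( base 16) 232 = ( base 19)1AB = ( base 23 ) 11A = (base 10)562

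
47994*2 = 95988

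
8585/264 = 32 + 137/264 = 32.52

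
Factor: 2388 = 2^2*3^1*199^1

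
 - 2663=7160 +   -  9823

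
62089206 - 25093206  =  36996000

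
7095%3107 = 881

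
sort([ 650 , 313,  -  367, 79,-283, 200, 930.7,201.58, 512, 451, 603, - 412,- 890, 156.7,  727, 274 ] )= [ - 890,  -  412,-367, - 283,  79,156.7,200, 201.58, 274, 313,451, 512,603,650, 727,930.7]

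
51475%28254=23221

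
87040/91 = 87040/91 = 956.48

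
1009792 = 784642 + 225150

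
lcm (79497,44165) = 397485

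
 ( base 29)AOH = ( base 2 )10001110100011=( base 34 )7UB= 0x23a3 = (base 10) 9123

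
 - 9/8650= - 1 + 8641/8650 = - 0.00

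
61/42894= 61/42894 = 0.00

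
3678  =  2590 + 1088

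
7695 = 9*855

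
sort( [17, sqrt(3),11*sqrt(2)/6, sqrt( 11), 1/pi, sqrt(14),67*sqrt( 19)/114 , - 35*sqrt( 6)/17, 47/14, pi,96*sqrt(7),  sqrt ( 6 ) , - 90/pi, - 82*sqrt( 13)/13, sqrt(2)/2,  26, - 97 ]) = [-97 ,  -  90/pi,-82*sqrt( 13 ) /13, - 35*sqrt( 6) /17,1/pi,sqrt (2 )/2,sqrt( 3 ), sqrt( 6) , 67*sqrt( 19)/114, 11*sqrt(2)/6, pi,sqrt ( 11 ), 47/14 , sqrt( 14), 17 , 26, 96*sqrt( 7) ]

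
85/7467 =85/7467 = 0.01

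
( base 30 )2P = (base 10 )85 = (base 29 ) 2r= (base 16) 55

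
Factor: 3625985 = 5^1*11^1 * 65927^1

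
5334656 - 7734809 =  - 2400153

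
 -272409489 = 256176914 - 528586403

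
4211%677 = 149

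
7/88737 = 7/88737 = 0.00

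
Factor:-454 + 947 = 17^1*29^1  =  493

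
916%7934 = 916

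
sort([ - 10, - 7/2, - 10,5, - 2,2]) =[ - 10, - 10, - 7/2, -2,2 , 5] 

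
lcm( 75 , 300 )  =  300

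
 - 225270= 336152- 561422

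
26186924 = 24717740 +1469184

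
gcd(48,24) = 24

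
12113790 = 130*93183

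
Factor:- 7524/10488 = -2^( - 1)*3^1*11^1*23^(  -  1) = - 33/46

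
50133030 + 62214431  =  112347461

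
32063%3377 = 1670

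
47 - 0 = 47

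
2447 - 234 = 2213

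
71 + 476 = 547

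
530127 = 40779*13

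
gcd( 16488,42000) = 24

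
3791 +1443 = 5234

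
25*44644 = 1116100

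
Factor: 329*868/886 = 142786/443 = 2^1 * 7^2*31^1*47^1*443^ ( - 1) 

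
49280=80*616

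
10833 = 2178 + 8655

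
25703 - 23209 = 2494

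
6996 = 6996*1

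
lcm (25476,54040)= 1783320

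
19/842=19/842 =0.02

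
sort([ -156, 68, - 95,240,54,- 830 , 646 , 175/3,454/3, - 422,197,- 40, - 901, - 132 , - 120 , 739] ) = [  -  901 , -830, - 422,-156, - 132, - 120, - 95, - 40, 54,175/3 , 68,454/3,197,240,646,739 ]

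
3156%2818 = 338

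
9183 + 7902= 17085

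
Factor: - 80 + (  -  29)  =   - 109=- 109^1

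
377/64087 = 377/64087= 0.01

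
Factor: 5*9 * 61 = 2745 = 3^2*5^1*61^1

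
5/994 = 5/994 =0.01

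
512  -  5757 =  - 5245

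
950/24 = 39 +7/12 = 39.58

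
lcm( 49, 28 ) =196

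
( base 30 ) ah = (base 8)475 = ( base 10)317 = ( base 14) 189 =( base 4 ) 10331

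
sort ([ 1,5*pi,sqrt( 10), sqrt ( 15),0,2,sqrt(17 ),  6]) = [ 0, 1, 2, sqrt ( 10),  sqrt ( 15 ),sqrt( 17 ), 6 , 5*pi ]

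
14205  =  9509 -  - 4696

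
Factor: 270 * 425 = 114750 = 2^1*3^3*5^3*17^1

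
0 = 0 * 482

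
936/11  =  936/11 = 85.09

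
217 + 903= 1120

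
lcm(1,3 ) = 3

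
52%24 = 4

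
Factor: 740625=3^1 * 5^5 * 79^1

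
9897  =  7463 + 2434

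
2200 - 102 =2098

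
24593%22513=2080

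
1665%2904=1665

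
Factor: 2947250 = 2^1*5^3 * 11789^1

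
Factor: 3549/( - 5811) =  - 91/149 = - 7^1*13^1*149^( - 1) 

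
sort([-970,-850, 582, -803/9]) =[ - 970, - 850,  -  803/9, 582]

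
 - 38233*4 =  - 152932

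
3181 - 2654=527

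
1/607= 1/607 = 0.00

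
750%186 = 6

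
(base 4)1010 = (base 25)2I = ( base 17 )40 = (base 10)68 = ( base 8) 104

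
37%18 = 1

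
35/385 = 1/11 = 0.09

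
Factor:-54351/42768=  - 2^( - 4 ) * 3^( - 1 )*61^1 = - 61/48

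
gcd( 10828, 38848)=4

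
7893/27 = 292 + 1/3=292.33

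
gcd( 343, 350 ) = 7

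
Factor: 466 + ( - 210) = 256=2^8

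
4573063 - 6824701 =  - 2251638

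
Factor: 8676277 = 701^1*12377^1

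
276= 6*46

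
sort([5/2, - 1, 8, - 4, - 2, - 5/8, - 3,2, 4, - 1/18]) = [ - 4, - 3, - 2, - 1, - 5/8, - 1/18,2,  5/2,4 , 8]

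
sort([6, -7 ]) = [-7,6 ]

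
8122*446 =3622412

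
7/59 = 7/59 = 0.12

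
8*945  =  7560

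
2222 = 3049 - 827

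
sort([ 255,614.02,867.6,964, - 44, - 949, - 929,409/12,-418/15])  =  [ - 949, - 929,-44, - 418/15, 409/12,255,614.02,  867.6,964]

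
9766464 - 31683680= -21917216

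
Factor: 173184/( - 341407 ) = - 2^7*3^1  *  757^( - 1)=- 384/757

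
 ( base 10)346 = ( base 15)181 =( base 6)1334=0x15A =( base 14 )1aa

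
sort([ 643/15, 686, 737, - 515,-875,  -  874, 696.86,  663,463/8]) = [ - 875 , - 874,-515, 643/15, 463/8,663,686,696.86, 737 ] 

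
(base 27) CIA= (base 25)EJJ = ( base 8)22034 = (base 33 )8G4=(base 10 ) 9244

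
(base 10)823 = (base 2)1100110111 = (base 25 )17n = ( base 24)1a7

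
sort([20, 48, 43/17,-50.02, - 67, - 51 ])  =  [ - 67, - 51,-50.02, 43/17, 20, 48]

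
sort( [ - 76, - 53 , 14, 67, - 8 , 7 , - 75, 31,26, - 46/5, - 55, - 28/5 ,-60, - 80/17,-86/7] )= [ - 76,-75,-60,-55, - 53, - 86/7,-46/5,-8, - 28/5, - 80/17,7, 14, 26, 31, 67]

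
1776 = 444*4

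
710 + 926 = 1636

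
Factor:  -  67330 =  - 2^1*5^1*6733^1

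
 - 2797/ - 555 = 2797/555 = 5.04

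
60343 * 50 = 3017150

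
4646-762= 3884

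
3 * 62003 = 186009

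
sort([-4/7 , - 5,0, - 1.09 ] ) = [ - 5, - 1.09,-4/7, 0 ] 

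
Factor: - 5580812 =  - 2^2 * 23^1*60661^1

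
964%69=67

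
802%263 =13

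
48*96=4608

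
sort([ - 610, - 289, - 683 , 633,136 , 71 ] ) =[ - 683, - 610, - 289, 71,  136, 633] 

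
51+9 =60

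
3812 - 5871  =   - 2059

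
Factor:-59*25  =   - 1475 =-5^2*59^1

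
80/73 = 80/73 = 1.10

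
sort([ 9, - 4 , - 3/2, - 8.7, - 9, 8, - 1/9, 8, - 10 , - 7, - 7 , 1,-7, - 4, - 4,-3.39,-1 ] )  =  [ - 10, - 9,-8.7, - 7, - 7, - 7, - 4, - 4, - 4, - 3.39, - 3/2, - 1, - 1/9,1, 8,8,9] 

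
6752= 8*844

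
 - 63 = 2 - 65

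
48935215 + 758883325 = 807818540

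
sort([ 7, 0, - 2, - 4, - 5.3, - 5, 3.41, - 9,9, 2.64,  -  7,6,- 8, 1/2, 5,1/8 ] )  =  [ - 9, - 8, - 7,-5.3, - 5,-4,-2,0,1/8,1/2, 2.64, 3.41,5, 6, 7,9]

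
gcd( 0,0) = 0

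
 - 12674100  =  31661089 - 44335189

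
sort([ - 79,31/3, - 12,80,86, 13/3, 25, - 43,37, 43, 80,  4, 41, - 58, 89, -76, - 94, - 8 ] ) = [ - 94, - 79,-76, - 58, - 43,  -  12, - 8  ,  4, 13/3,31/3, 25, 37,41, 43, 80,80 , 86, 89]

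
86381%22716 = 18233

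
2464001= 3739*659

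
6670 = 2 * 3335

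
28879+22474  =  51353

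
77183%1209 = 1016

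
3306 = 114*29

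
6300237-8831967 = -2531730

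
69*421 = 29049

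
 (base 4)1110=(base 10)84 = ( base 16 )54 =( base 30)2o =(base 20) 44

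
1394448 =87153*16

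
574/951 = 574/951 = 0.60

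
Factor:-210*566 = -2^2*3^1*5^1*7^1*283^1 =- 118860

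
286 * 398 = 113828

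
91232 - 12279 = 78953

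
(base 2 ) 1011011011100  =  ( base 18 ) 1012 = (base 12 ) 3478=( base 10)5852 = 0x16dc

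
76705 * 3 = 230115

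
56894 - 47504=9390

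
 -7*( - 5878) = 41146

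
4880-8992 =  -4112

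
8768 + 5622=14390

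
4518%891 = 63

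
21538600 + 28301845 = 49840445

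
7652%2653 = 2346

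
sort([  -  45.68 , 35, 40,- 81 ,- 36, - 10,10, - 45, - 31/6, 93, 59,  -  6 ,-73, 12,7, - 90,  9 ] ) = [-90, - 81, - 73, - 45.68, - 45, - 36,-10, - 6, - 31/6,7, 9,10, 12,  35, 40,  59 , 93]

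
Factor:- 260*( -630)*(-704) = - 2^9*3^2*5^2*7^1*11^1*13^1= - 115315200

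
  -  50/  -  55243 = 50/55243 = 0.00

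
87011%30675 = 25661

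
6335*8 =50680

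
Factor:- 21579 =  - 3^1*7193^1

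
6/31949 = 6/31949 = 0.00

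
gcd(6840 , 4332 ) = 228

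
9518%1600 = 1518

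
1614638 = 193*8366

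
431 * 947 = 408157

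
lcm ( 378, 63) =378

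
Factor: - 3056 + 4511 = 1455  =  3^1 * 5^1*97^1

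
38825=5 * 7765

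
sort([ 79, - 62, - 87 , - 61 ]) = [  -  87,-62, - 61,79 ]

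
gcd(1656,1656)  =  1656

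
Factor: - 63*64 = -2^6*3^2*7^1  =  - 4032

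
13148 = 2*6574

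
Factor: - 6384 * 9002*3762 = -216197505216 = -2^6* 3^3* 7^2 * 11^1 * 19^2*643^1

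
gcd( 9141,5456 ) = 11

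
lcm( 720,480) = 1440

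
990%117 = 54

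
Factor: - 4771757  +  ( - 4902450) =  -  9674207 = -17^1 *569071^1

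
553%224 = 105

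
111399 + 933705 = 1045104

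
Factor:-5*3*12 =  - 180 = -2^2*3^2* 5^1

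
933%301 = 30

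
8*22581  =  180648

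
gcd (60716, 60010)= 706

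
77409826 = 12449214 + 64960612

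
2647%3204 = 2647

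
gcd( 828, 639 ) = 9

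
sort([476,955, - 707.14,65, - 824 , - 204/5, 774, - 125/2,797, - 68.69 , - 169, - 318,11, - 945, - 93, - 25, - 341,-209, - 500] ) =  [- 945,  -  824, - 707.14, - 500, - 341,-318, - 209, - 169, - 93, - 68.69,  -  125/2,  -  204/5 , - 25 , 11, 65, 476, 774,797, 955 ] 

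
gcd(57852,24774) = 6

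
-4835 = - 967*5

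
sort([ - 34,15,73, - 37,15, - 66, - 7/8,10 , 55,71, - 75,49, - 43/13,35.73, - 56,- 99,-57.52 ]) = [ - 99, - 75, - 66, - 57.52 ,-56,-37,- 34,  -  43/13,- 7/8,10,15, 15,35.73,  49 , 55, 71, 73 ]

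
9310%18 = 4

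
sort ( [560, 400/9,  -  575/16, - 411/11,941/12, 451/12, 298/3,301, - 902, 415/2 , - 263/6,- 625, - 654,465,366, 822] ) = [ - 902, - 654, - 625, - 263/6, - 411/11, - 575/16, 451/12,400/9,  941/12 , 298/3, 415/2,  301 , 366,465, 560, 822]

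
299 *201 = 60099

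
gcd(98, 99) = 1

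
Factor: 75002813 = 1459^1*51407^1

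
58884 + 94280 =153164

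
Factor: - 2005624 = -2^3*250703^1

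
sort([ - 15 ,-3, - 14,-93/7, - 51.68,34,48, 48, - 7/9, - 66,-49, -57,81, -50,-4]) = [ - 66,  -  57, - 51.68, - 50, -49, - 15, - 14, - 93/7, - 4, - 3,-7/9,34,  48 , 48,81 ] 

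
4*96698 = 386792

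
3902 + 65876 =69778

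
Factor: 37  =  37^1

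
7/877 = 7/877 = 0.01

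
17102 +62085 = 79187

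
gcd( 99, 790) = 1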